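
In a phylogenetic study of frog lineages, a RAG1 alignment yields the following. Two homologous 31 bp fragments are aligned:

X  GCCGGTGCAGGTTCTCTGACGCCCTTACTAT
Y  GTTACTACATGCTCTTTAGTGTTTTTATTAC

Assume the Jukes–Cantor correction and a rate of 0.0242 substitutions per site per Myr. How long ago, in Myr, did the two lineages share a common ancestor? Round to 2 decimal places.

The sequences differ at 16 of 31 sites, so p = 16/31 ≈ 0.516129.
d = −(3/4) ln(1 − 4p/3) = −0.75 ln(1 − 0.688172) = −0.75 ln(0.311828)
  = −0.75 × (-1.165304) = 0.873978 substitutions/site.
Under a molecular clock d = 2μt, so t = d/(2μ) = 0.873978 / (2 × 0.0242) = 18.06 Myr.

18.06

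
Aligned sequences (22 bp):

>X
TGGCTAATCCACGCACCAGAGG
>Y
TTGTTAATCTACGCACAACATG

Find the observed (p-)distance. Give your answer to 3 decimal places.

0.273

The sequences differ at 6 of 22 positions (sites 2, 4, 10, 17, 19, 21).
p = 6/22 = 0.272727… ≈ 0.273 (to 3 d.p.).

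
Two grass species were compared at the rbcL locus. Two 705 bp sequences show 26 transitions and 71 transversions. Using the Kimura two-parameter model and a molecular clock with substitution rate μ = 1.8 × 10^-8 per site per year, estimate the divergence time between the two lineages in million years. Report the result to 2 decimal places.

4.22

P = 26/705 ≈ 0.036879 and Q = 71/705 ≈ 0.100709.
Under the Kimura two-parameter model, d = −½ ln(1 − 2P − Q) − ¼ ln(1 − 2Q).
1 − 2P − Q = 0.825533, giving −½ ln(0.825533) = 0.095863.
1 − 2Q = 0.798582, giving −¼ ln(0.798582) = 0.056229.
d = 0.095863 + 0.056229 = 0.152092.
Under a molecular clock d = 2μt, so t = d/(2μ) = 0.152092 / (2 × 1.8 × 10^-8) = 4.22 million years.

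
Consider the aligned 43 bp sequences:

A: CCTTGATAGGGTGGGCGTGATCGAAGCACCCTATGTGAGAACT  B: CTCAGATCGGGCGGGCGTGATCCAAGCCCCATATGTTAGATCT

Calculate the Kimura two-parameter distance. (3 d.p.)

Of 43 sites, 3 differences are transitions and 7 are transversions, so P = 3/43 ≈ 0.069767 and Q = 7/43 ≈ 0.162791.
Under the Kimura two-parameter model, d = −½ ln(1 − 2P − Q) − ¼ ln(1 − 2Q).
1 − 2P − Q = 0.697675, giving −½ ln(0.697675) = 0.180001.
1 − 2Q = 0.674418, giving −¼ ln(0.674418) = 0.098476.
d = 0.180001 + 0.098476 = 0.278477.

0.278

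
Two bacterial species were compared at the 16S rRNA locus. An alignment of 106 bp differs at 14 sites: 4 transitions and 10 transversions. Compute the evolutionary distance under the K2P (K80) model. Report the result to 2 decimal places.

0.15

P = 4/106 ≈ 0.037736 and Q = 10/106 ≈ 0.09434.
Under the Kimura two-parameter model, d = −½ ln(1 − 2P − Q) − ¼ ln(1 − 2Q).
1 − 2P − Q = 0.830188, giving −½ ln(0.830188) = 0.093052.
1 − 2Q = 0.81132, giving −¼ ln(0.81132) = 0.052273.
d = 0.093052 + 0.052273 = 0.145325.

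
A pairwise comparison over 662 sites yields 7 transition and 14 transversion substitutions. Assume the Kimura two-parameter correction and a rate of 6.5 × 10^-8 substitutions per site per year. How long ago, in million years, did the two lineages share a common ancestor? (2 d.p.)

0.25

P = 7/662 ≈ 0.010574 and Q = 14/662 ≈ 0.021148.
Under the Kimura two-parameter model, d = −½ ln(1 − 2P − Q) − ¼ ln(1 − 2Q).
1 − 2P − Q = 0.957704, giving −½ ln(0.957704) = 0.021608.
1 − 2Q = 0.957704, giving −¼ ln(0.957704) = 0.010804.
d = 0.021608 + 0.010804 = 0.032412.
Under a molecular clock d = 2μt, so t = d/(2μ) = 0.032412 / (2 × 6.5 × 10^-8) = 0.25 million years.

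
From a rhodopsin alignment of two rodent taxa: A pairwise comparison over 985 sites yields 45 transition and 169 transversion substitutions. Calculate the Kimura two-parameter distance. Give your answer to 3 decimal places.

P = 45/985 ≈ 0.045685 and Q = 169/985 ≈ 0.171574.
Under the Kimura two-parameter model, d = −½ ln(1 − 2P − Q) − ¼ ln(1 − 2Q).
1 − 2P − Q = 0.737056, giving −½ ln(0.737056) = 0.152546.
1 − 2Q = 0.656852, giving −¼ ln(0.656852) = 0.105074.
d = 0.152546 + 0.105074 = 0.257620.

0.258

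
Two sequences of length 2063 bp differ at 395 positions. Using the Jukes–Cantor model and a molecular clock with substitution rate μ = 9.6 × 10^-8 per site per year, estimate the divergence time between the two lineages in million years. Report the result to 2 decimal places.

p = 395/2063 ≈ 0.191469.
d = −(3/4) ln(1 − 4p/3) = −0.75 ln(1 − 0.255292) = −0.75 ln(0.744708)
  = −0.75 × (-0.294763) = 0.221072 substitutions/site.
Under a molecular clock d = 2μt, so t = d/(2μ) = 0.221072 / (2 × 9.6 × 10^-8) = 1.15 million years.

1.15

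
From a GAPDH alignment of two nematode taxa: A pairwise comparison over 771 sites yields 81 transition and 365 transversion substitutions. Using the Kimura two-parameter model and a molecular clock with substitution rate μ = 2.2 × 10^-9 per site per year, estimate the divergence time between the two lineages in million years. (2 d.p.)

P = 81/771 ≈ 0.105058 and Q = 365/771 ≈ 0.473411.
Under the Kimura two-parameter model, d = −½ ln(1 − 2P − Q) − ¼ ln(1 − 2Q).
1 − 2P − Q = 0.316473, giving −½ ln(0.316473) = 0.575259.
1 − 2Q = 0.053178, giving −¼ ln(0.053178) = 0.733528.
d = 0.575259 + 0.733528 = 1.308787.
Under a molecular clock d = 2μt, so t = d/(2μ) = 1.308787 / (2 × 2.2 × 10^-9) = 297.45 million years.

297.45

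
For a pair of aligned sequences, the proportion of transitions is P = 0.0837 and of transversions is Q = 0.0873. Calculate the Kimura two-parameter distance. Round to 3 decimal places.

0.195

Under the Kimura two-parameter model, d = −½ ln(1 − 2P − Q) − ¼ ln(1 − 2Q).
1 − 2P − Q = 0.7453, giving −½ ln(0.7453) = 0.146984.
1 − 2Q = 0.8254, giving −¼ ln(0.8254) = 0.047972.
d = 0.146984 + 0.047972 = 0.194956.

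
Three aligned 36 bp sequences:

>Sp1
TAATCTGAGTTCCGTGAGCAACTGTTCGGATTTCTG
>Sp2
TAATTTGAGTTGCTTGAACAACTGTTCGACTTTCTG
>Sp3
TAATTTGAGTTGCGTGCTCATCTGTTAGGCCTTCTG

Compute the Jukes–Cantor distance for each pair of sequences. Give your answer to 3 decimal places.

Sp1–Sp2: 6/36 sites differ → p ≈ 0.166667, d = −0.75 ln(1 − 0.222223) = 0.188487 ≈ 0.188.
Sp1–Sp3: 8/36 sites differ → p ≈ 0.222222, d = −0.75 ln(1 − 0.296296) = 0.263548 ≈ 0.264.
Sp2–Sp3: 7/36 sites differ → p ≈ 0.194444, d = −0.75 ln(1 − 0.259259) = 0.225078 ≈ 0.225.

d(Sp1,Sp2) = 0.188, d(Sp1,Sp3) = 0.264, d(Sp2,Sp3) = 0.225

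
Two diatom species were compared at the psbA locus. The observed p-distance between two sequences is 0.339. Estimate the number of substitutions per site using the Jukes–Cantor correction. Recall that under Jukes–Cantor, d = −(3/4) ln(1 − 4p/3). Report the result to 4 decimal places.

0.4511

d = −(3/4) ln(1 − 4p/3) = −0.75 ln(1 − 0.452) = −0.75 ln(0.548)
  = −0.75 × (-0.601480) = 0.451110 substitutions/site.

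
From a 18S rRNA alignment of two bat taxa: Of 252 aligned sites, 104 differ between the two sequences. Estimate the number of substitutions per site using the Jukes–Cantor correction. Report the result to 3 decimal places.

p = 104/252 ≈ 0.412698.
d = −(3/4) ln(1 − 4p/3) = −0.75 ln(1 − 0.550264) = −0.75 ln(0.449736)
  = −0.75 × (-0.799095) = 0.599321 substitutions/site.

0.599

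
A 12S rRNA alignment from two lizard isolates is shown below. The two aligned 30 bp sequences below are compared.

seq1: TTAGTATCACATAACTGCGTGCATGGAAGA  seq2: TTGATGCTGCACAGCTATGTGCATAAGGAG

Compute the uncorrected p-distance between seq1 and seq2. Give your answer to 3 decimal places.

The sequences differ at 16 of 30 positions.
p = 16/30 = 0.533333… ≈ 0.533 (to 3 d.p.).

0.533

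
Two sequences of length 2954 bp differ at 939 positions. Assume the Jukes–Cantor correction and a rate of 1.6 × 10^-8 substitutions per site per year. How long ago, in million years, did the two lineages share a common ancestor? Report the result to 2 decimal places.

p = 939/2954 ≈ 0.317874.
d = −(3/4) ln(1 − 4p/3) = −0.75 ln(1 − 0.423832) = −0.75 ln(0.576168)
  = −0.75 × (-0.551356) = 0.413517 substitutions/site.
Under a molecular clock d = 2μt, so t = d/(2μ) = 0.413517 / (2 × 1.6 × 10^-8) = 12.92 million years.

12.92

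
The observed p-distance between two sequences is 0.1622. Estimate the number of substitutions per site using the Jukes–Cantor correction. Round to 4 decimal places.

d = −(3/4) ln(1 − 4p/3) = −0.75 ln(1 − 0.216267) = −0.75 ln(0.783733)
  = −0.75 × (-0.243687) = 0.182765 substitutions/site.

0.1828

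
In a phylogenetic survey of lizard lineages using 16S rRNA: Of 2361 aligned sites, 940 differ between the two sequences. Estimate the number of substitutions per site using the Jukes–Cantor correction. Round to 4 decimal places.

0.5676

p = 940/2361 ≈ 0.398136.
d = −(3/4) ln(1 − 4p/3) = −0.75 ln(1 − 0.530848) = −0.75 ln(0.469152)
  = −0.75 × (-0.756828) = 0.567621 substitutions/site.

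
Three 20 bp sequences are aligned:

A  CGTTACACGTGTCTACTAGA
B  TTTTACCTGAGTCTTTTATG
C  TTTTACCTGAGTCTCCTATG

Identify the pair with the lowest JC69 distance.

A–B: 9/20 differ, p = 0.450, d = 0.687.
A–C: 8/20 differ, p = 0.400, d = 0.572.
B–C: 2/20 differ, p = 0.100, d = 0.107.
The smallest distance is between B and C.

B and C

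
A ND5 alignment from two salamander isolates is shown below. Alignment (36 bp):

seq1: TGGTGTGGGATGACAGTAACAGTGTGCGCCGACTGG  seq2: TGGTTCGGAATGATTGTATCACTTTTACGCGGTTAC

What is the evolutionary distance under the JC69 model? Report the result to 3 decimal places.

0.673

The sequences differ at 16 of 36 sites, so p = 16/36 ≈ 0.444444.
d = −(3/4) ln(1 − 4p/3) = −0.75 ln(1 − 0.592592) = −0.75 ln(0.407408)
  = −0.75 × (-0.897940) = 0.673455 substitutions/site.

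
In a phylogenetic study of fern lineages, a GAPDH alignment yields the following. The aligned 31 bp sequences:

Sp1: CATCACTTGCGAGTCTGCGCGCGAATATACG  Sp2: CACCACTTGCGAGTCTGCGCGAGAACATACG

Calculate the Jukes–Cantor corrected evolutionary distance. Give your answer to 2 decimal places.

The sequences differ at 3 of 31 sites (3, 22, 26), so p = 3/31 ≈ 0.096774.
d = −(3/4) ln(1 − 4p/3) = −0.75 ln(1 − 0.129032) = −0.75 ln(0.870968)
  = −0.75 × (-0.138150) = 0.103613 substitutions/site.

0.10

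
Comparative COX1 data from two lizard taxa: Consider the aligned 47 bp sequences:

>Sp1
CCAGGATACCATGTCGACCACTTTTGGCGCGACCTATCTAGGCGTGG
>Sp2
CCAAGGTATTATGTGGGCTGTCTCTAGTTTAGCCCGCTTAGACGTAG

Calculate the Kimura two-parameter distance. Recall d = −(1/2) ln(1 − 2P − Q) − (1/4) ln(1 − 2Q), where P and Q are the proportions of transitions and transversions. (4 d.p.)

1.3980

Of 47 sites, 21 differences are transitions and 2 are transversions, so P = 21/47 ≈ 0.446809 and Q = 2/47 ≈ 0.042553.
Under the Kimura two-parameter model, d = −½ ln(1 − 2P − Q) − ¼ ln(1 − 2Q).
1 − 2P − Q = 0.063829, giving −½ ln(0.063829) = 1.375774.
1 − 2Q = 0.914894, giving −¼ ln(0.914894) = 0.022237.
d = 1.375774 + 0.022237 = 1.398011.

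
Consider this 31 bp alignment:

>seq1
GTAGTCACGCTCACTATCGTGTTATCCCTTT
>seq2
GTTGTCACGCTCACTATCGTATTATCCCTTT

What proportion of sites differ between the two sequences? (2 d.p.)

0.06

The sequences differ at 2 of 31 positions (sites 3, 21).
p = 2/31 = 0.064516… ≈ 0.06 (to 2 d.p.).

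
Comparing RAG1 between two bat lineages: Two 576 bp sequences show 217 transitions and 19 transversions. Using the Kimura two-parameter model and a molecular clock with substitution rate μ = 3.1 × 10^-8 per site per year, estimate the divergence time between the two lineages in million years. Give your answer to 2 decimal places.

12.73

P = 217/576 ≈ 0.376736 and Q = 19/576 ≈ 0.032986.
Under the Kimura two-parameter model, d = −½ ln(1 − 2P − Q) − ¼ ln(1 − 2Q).
1 − 2P − Q = 0.213542, giving −½ ln(0.213542) = 0.771961.
1 − 2Q = 0.934028, giving −¼ ln(0.934028) = 0.017062.
d = 0.771961 + 0.017062 = 0.789023.
Under a molecular clock d = 2μt, so t = d/(2μ) = 0.789023 / (2 × 3.1 × 10^-8) = 12.73 million years.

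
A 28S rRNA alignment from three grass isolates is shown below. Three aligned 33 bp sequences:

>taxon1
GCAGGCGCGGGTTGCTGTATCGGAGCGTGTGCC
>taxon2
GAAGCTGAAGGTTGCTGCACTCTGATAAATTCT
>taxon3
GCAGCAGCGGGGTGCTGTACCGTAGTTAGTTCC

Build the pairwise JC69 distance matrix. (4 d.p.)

taxon1–taxon2: 18/33 sites differ → p ≈ 0.545455, d = −0.75 ln(1 − 0.727273) = 0.974463 ≈ 0.9745.
taxon1–taxon3: 9/33 sites differ → p ≈ 0.272727, d = −0.75 ln(1 − 0.363636) = 0.338988 ≈ 0.3390.
taxon2–taxon3: 13/33 sites differ → p ≈ 0.393939, d = −0.75 ln(1 − 0.525252) = 0.558728 ≈ 0.5587.

d(taxon1,taxon2) = 0.9745, d(taxon1,taxon3) = 0.3390, d(taxon2,taxon3) = 0.5587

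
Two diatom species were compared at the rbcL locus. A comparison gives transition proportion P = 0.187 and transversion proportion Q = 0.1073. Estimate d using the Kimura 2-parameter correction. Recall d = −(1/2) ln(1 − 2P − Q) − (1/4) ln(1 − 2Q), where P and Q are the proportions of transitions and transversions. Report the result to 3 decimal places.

Under the Kimura two-parameter model, d = −½ ln(1 − 2P − Q) − ¼ ln(1 − 2Q).
1 − 2P − Q = 0.5187, giving −½ ln(0.5187) = 0.328215.
1 − 2Q = 0.7854, giving −¼ ln(0.7854) = 0.060391.
d = 0.328215 + 0.060391 = 0.388606.

0.389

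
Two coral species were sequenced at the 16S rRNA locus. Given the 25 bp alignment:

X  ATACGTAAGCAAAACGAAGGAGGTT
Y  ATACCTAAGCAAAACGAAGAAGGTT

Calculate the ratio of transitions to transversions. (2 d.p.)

1.00

Transitions are A↔G and C↔T; transversions are all other mismatches.
Transitions: 1. Transversions: 1.
R = 1/1 = 1.00.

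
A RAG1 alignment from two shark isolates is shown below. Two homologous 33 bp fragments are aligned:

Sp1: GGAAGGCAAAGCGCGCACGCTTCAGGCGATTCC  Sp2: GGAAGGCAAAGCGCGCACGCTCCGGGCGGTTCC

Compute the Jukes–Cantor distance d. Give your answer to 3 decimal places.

0.097

The sequences differ at 3 of 33 sites (22, 24, 29), so p = 3/33 ≈ 0.090909.
d = −(3/4) ln(1 − 4p/3) = −0.75 ln(1 − 0.121212) = −0.75 ln(0.878788)
  = −0.75 × (-0.129212) = 0.096909 substitutions/site.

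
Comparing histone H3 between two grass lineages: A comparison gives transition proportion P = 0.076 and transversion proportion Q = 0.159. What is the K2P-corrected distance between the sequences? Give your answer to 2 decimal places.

Under the Kimura two-parameter model, d = −½ ln(1 − 2P − Q) − ¼ ln(1 − 2Q).
1 − 2P − Q = 0.689, giving −½ ln(0.689) = 0.186257.
1 − 2Q = 0.682, giving −¼ ln(0.682) = 0.095681.
d = 0.186257 + 0.095681 = 0.281938.

0.28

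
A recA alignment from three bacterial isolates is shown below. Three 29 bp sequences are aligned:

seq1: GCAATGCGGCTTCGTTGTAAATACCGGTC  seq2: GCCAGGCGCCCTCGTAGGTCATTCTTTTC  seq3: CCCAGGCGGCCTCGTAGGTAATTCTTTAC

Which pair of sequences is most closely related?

seq2 and seq3

seq1–seq2: 12/29 differ, p = 0.414, d = 0.602.
seq1–seq3: 12/29 differ, p = 0.414, d = 0.602.
seq2–seq3: 4/29 differ, p = 0.138, d = 0.152.
The smallest distance is between seq2 and seq3.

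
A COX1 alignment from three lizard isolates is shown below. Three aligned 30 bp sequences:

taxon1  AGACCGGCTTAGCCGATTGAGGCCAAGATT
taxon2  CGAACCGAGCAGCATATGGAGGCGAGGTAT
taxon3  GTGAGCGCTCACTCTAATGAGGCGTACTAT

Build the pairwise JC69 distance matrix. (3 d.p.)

taxon1–taxon2: 13/30 sites differ → p ≈ 0.433333, d = −0.75 ln(1 − 0.577777) = 0.646666 ≈ 0.647.
taxon1–taxon3: 16/30 sites differ → p ≈ 0.533333, d = −0.75 ln(1 − 0.711111) = 0.931285 ≈ 0.931.
taxon2–taxon3: 14/30 sites differ → p ≈ 0.466667, d = −0.75 ln(1 − 0.622223) = 0.730088 ≈ 0.730.

d(taxon1,taxon2) = 0.647, d(taxon1,taxon3) = 0.931, d(taxon2,taxon3) = 0.730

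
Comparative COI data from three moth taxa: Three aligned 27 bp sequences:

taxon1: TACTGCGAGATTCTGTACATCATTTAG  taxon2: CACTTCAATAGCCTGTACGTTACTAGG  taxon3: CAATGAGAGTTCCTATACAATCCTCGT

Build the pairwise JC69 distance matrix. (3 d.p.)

taxon1–taxon2: 11/27 sites differ → p ≈ 0.407407, d = −0.75 ln(1 − 0.543209) = 0.587647 ≈ 0.588.
taxon1–taxon3: 13/27 sites differ → p ≈ 0.481481, d = −0.75 ln(1 − 0.641975) = 0.770364 ≈ 0.770.
taxon2–taxon3: 13/27 sites differ → p ≈ 0.481481, d = −0.75 ln(1 − 0.641975) = 0.770364 ≈ 0.770.

d(taxon1,taxon2) = 0.588, d(taxon1,taxon3) = 0.770, d(taxon2,taxon3) = 0.770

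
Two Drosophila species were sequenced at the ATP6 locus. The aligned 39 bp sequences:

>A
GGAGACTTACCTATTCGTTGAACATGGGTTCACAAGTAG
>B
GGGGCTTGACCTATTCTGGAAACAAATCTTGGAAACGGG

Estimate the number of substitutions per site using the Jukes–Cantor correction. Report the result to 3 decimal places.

0.717

The sequences differ at 18 of 39 sites, so p = 18/39 ≈ 0.461538.
d = −(3/4) ln(1 − 4p/3) = −0.75 ln(1 − 0.615384) = −0.75 ln(0.384616)
  = −0.75 × (-0.955510) = 0.716633 substitutions/site.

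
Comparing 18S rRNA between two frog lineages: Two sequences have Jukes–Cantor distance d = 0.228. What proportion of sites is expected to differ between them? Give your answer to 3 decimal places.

0.197

p = (3/4)(1 − e^(−4d/3)) = 0.75 × (1 − e^(-0.304)) = 0.75 × (1 − 0.737861) = 0.196604.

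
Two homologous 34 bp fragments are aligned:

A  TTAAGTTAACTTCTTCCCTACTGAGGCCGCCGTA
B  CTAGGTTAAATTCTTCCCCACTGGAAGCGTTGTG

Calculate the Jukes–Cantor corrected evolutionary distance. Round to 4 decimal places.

0.4234

The sequences differ at 11 of 34 sites, so p = 11/34 ≈ 0.323529.
d = −(3/4) ln(1 − 4p/3) = −0.75 ln(1 − 0.431372) = −0.75 ln(0.568628)
  = −0.75 × (-0.564529) = 0.423397 substitutions/site.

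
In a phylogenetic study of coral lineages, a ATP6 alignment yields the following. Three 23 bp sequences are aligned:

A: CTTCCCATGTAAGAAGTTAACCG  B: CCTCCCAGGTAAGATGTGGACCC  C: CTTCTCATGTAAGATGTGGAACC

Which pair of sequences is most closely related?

B and C

A–B: 6/23 differ, p = 0.261, d = 0.321.
A–C: 6/23 differ, p = 0.261, d = 0.321.
B–C: 4/23 differ, p = 0.174, d = 0.198.
The smallest distance is between B and C.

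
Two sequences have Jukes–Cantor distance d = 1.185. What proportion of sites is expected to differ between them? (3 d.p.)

0.596

p = (3/4)(1 − e^(−4d/3)) = 0.75 × (1 − e^(-1.58)) = 0.75 × (1 − 0.205975) = 0.595519.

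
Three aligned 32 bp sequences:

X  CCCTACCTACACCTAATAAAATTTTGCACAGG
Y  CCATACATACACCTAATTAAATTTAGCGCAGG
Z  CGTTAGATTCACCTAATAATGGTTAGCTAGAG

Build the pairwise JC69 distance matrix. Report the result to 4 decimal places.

d(X,Y) = 0.1752, d(X,Z) = 0.5851, d(Y,Z) = 0.5199

X–Y: 5/32 sites differ → p = 0.15625, d = −0.75 ln(1 − 0.208333) = 0.175211 ≈ 0.1752.
X–Z: 13/32 sites differ → p = 0.40625, d = −0.75 ln(1 − 0.541667) = 0.585119 ≈ 0.5851.
Y–Z: 12/32 sites differ → p = 0.375, d = −0.75 ln(1 − 0.5) = 0.519860 ≈ 0.5199.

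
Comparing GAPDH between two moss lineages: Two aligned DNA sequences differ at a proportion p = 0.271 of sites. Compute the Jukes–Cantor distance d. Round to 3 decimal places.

0.336

d = −(3/4) ln(1 − 4p/3) = −0.75 ln(1 − 0.361333) = −0.75 ln(0.638667)
  = −0.75 × (-0.448372) = 0.336279 substitutions/site.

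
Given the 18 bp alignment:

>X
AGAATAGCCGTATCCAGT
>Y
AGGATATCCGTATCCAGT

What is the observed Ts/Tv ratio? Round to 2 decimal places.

Transitions are A↔G and C↔T; transversions are all other mismatches.
Transitions: 1. Transversions: 1.
R = 1/1 = 1.00.

1.00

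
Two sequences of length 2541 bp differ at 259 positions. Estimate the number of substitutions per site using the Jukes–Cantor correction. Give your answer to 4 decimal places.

p = 259/2541 ≈ 0.101928.
d = −(3/4) ln(1 − 4p/3) = −0.75 ln(1 − 0.135904) = −0.75 ln(0.864096)
  = −0.75 × (-0.146071) = 0.109553 substitutions/site.

0.1096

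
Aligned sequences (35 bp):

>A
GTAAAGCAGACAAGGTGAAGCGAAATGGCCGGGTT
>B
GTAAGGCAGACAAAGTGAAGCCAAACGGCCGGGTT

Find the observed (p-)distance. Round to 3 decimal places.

0.114

The sequences differ at 4 of 35 positions (sites 5, 14, 22, 26).
p = 4/35 = 0.114285… ≈ 0.114 (to 3 d.p.).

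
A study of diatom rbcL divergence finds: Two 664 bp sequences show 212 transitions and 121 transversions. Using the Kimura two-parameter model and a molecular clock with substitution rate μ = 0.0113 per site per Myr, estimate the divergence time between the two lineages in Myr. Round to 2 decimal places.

43.05

P = 212/664 ≈ 0.319277 and Q = 121/664 ≈ 0.182229.
Under the Kimura two-parameter model, d = −½ ln(1 − 2P − Q) − ¼ ln(1 − 2Q).
1 − 2P − Q = 0.179217, giving −½ ln(0.179217) = 0.859579.
1 − 2Q = 0.635542, giving −¼ ln(0.635542) = 0.113319.
d = 0.859579 + 0.113319 = 0.972898.
Under a molecular clock d = 2μt, so t = d/(2μ) = 0.972898 / (2 × 0.0113) = 43.05 Myr.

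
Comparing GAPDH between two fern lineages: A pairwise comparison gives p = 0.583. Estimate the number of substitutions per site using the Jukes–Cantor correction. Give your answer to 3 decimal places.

d = −(3/4) ln(1 − 4p/3) = −0.75 ln(1 − 0.777333) = −0.75 ln(0.222667)
  = −0.75 × (-1.502078) = 1.126559 substitutions/site.

1.127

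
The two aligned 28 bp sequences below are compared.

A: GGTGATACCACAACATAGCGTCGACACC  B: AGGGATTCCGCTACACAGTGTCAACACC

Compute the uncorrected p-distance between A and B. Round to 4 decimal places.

The sequences differ at 8 of 28 positions (sites 1, 3, 7, 10, 12, 16, 19, 23).
p = 8/28 = 0.285714… ≈ 0.2857 (to 4 d.p.).

0.2857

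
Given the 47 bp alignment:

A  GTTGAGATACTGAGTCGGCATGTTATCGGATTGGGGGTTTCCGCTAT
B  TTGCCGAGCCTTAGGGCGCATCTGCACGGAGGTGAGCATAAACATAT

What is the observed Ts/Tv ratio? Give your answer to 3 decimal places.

Transitions are A↔G and C↔T; transversions are all other mismatches.
Transitions: 1. Transversions: 24.
R = 1/24 = 0.041666… ≈ 0.042 (to 3 d.p.).

0.042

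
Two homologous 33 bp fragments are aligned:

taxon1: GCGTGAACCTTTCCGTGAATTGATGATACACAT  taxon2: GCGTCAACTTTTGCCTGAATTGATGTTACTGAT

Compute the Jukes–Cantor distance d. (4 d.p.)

0.2493

The sequences differ at 7 of 33 sites (5, 9, 13, 15, 26, 30, 31), so p = 7/33 ≈ 0.212121.
d = −(3/4) ln(1 − 4p/3) = −0.75 ln(1 − 0.282828) = −0.75 ln(0.717172)
  = −0.75 × (-0.332440) = 0.249330 substitutions/site.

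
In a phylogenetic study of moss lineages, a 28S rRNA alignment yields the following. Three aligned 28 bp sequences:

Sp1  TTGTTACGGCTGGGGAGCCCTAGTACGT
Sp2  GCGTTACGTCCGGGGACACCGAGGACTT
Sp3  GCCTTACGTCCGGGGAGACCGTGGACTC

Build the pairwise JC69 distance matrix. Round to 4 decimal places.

Sp1–Sp2: 9/28 sites differ → p ≈ 0.321429, d = −0.75 ln(1 − 0.428572) = 0.419713 ≈ 0.4197.
Sp1–Sp3: 11/28 sites differ → p ≈ 0.392857, d = −0.75 ln(1 − 0.523809) = 0.556452 ≈ 0.5565.
Sp2–Sp3: 4/28 sites differ → p ≈ 0.142857, d = −0.75 ln(1 − 0.190476) = 0.158482 ≈ 0.1585.

d(Sp1,Sp2) = 0.4197, d(Sp1,Sp3) = 0.5565, d(Sp2,Sp3) = 0.1585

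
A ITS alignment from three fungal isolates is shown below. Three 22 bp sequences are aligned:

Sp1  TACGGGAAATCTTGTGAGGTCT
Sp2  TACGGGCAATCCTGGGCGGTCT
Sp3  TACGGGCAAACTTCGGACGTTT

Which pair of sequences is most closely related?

Sp1–Sp2: 4/22 differ, p = 0.182, d = 0.208.
Sp1–Sp3: 6/22 differ, p = 0.273, d = 0.339.
Sp2–Sp3: 6/22 differ, p = 0.273, d = 0.339.
The smallest distance is between Sp1 and Sp2.

Sp1 and Sp2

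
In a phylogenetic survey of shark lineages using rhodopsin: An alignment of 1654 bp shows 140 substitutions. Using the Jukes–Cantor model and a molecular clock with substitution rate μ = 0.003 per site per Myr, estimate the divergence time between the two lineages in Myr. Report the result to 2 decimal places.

14.97

p = 140/1654 ≈ 0.084643.
d = −(3/4) ln(1 − 4p/3) = −0.75 ln(1 − 0.112857) = −0.75 ln(0.887143)
  = −0.75 × (-0.119749) = 0.089812 substitutions/site.
Under a molecular clock d = 2μt, so t = d/(2μ) = 0.089812 / (2 × 0.003) = 14.97 Myr.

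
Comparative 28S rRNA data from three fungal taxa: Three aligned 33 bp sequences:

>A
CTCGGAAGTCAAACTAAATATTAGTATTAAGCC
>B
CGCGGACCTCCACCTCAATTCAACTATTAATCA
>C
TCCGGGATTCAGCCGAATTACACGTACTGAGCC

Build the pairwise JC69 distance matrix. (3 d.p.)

d(A,B) = 0.497, d(A,C) = 0.559, d(B,C) = 0.871

A–B: 12/33 sites differ → p ≈ 0.363636, d = −0.75 ln(1 − 0.484848) = 0.497470 ≈ 0.497.
A–C: 13/33 sites differ → p ≈ 0.393939, d = −0.75 ln(1 − 0.525252) = 0.558728 ≈ 0.559.
B–C: 17/33 sites differ → p ≈ 0.515152, d = −0.75 ln(1 − 0.686869) = 0.870850 ≈ 0.871.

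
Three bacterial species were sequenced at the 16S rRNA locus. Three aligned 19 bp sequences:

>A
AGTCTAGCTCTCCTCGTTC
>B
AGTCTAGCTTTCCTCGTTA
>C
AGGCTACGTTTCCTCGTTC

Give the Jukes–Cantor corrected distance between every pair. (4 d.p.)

d(A,B) = 0.1134, d(A,C) = 0.2471, d(B,C) = 0.2471

A–B: 2/19 sites differ → p ≈ 0.105263, d = −0.75 ln(1 − 0.140351) = 0.113423 ≈ 0.1134.
A–C: 4/19 sites differ → p ≈ 0.210526, d = −0.75 ln(1 − 0.280701) = 0.247109 ≈ 0.2471.
B–C: 4/19 sites differ → p ≈ 0.210526, d = −0.75 ln(1 − 0.280701) = 0.247109 ≈ 0.2471.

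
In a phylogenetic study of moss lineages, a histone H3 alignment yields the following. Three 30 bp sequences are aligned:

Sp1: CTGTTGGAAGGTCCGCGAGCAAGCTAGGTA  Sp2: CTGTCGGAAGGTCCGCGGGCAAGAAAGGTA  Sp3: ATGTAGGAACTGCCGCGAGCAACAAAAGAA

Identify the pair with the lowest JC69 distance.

Sp1–Sp2: 4/30 differ, p = 0.133, d = 0.147.
Sp1–Sp3: 10/30 differ, p = 0.333, d = 0.441.
Sp2–Sp3: 9/30 differ, p = 0.300, d = 0.383.
The smallest distance is between Sp1 and Sp2.

Sp1 and Sp2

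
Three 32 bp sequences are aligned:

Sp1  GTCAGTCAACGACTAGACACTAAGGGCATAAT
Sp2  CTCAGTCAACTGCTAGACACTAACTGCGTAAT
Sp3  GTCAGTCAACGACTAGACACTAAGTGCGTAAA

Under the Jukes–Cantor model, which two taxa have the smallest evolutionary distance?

Sp1 and Sp3

Sp1–Sp2: 6/32 differ, p = 0.188, d = 0.216.
Sp1–Sp3: 3/32 differ, p = 0.094, d = 0.100.
Sp2–Sp3: 5/32 differ, p = 0.156, d = 0.175.
The smallest distance is between Sp1 and Sp3.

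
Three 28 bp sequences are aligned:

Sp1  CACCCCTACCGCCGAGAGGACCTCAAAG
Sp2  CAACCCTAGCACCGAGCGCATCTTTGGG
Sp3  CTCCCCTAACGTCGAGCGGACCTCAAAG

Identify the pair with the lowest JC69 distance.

Sp1 and Sp3

Sp1–Sp2: 10/28 differ, p = 0.357, d = 0.485.
Sp1–Sp3: 4/28 differ, p = 0.143, d = 0.158.
Sp2–Sp3: 11/28 differ, p = 0.393, d = 0.556.
The smallest distance is between Sp1 and Sp3.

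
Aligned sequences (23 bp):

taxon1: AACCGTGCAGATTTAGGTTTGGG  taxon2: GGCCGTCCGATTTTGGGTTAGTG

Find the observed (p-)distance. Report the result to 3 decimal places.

The sequences differ at 9 of 23 positions (sites 1, 2, 7, 9, 10, 11, 15, 20, 22).
p = 9/23 = 0.391304… ≈ 0.391 (to 3 d.p.).

0.391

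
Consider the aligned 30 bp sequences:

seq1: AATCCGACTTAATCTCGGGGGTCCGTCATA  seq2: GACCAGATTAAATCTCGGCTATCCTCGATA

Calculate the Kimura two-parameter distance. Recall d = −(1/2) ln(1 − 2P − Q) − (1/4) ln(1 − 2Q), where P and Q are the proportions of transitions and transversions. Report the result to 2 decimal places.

Of 30 sites, 5 differences are transitions and 6 are transversions, so P = 5/30 ≈ 0.166667 and Q = 6/30 = 0.2.
Under the Kimura two-parameter model, d = −½ ln(1 − 2P − Q) − ¼ ln(1 − 2Q).
1 − 2P − Q = 0.466666, giving −½ ln(0.466666) = 0.381071.
1 − 2Q = 0.6, giving −¼ ln(0.6) = 0.127706.
d = 0.381071 + 0.127706 = 0.508777.

0.51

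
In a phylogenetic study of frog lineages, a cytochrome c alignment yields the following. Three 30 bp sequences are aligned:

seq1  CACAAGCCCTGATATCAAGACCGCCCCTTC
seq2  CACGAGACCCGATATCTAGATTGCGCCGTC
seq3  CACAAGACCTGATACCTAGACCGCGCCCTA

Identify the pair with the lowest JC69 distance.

seq1–seq2: 8/30 differ, p = 0.267, d = 0.330.
seq1–seq3: 6/30 differ, p = 0.200, d = 0.233.
seq2–seq3: 7/30 differ, p = 0.233, d = 0.280.
The smallest distance is between seq1 and seq3.

seq1 and seq3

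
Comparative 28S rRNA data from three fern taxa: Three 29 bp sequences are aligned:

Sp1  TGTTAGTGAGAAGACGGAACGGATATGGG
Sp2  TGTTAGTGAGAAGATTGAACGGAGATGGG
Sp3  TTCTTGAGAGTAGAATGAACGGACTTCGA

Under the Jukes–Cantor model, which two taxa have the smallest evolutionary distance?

Sp1–Sp2: 3/29 differ, p = 0.103, d = 0.111.
Sp1–Sp3: 11/29 differ, p = 0.379, d = 0.529.
Sp2–Sp3: 10/29 differ, p = 0.345, d = 0.462.
The smallest distance is between Sp1 and Sp2.

Sp1 and Sp2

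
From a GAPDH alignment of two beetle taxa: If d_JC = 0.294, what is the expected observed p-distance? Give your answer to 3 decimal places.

0.243

p = (3/4)(1 − e^(−4d/3)) = 0.75 × (1 − e^(-0.392)) = 0.75 × (1 − 0.675704) = 0.243222.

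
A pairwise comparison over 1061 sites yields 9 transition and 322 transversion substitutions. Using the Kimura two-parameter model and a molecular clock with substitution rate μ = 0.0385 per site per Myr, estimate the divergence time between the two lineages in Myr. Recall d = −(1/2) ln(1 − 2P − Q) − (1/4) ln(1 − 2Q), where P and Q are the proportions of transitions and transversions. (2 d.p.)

5.54

P = 9/1061 ≈ 0.008483 and Q = 322/1061 ≈ 0.303487.
Under the Kimura two-parameter model, d = −½ ln(1 − 2P − Q) − ¼ ln(1 − 2Q).
1 − 2P − Q = 0.679547, giving −½ ln(0.679547) = 0.193164.
1 − 2Q = 0.393026, giving −¼ ln(0.393026) = 0.233470.
d = 0.193164 + 0.233470 = 0.426634.
Under a molecular clock d = 2μt, so t = d/(2μ) = 0.426634 / (2 × 0.0385) = 5.54 Myr.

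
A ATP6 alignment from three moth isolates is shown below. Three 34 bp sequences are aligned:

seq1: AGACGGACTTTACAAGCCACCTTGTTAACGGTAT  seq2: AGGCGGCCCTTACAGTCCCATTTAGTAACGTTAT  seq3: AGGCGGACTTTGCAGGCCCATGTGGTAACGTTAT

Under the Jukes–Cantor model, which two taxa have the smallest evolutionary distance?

seq2 and seq3

seq1–seq2: 11/34 differ, p = 0.324, d = 0.423.
seq1–seq3: 9/34 differ, p = 0.265, d = 0.326.
seq2–seq3: 6/34 differ, p = 0.176, d = 0.201.
The smallest distance is between seq2 and seq3.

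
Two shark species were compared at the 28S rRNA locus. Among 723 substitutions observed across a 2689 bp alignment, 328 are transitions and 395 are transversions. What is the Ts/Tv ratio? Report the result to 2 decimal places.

0.83

R = 328/395 = 0.830379… ≈ 0.83 (to 2 d.p.).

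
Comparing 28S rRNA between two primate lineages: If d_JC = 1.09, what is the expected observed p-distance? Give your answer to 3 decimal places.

p = (3/4)(1 − e^(−4d/3)) = 0.75 × (1 − e^(-1.453333)) = 0.75 × (1 − 0.233790) = 0.574658.

0.575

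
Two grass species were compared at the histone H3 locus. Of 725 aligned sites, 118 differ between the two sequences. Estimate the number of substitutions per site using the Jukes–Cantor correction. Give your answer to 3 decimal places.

p = 118/725 ≈ 0.162759.
d = −(3/4) ln(1 − 4p/3) = −0.75 ln(1 − 0.217012) = −0.75 ln(0.782988)
  = −0.75 × (-0.244638) = 0.183479 substitutions/site.

0.183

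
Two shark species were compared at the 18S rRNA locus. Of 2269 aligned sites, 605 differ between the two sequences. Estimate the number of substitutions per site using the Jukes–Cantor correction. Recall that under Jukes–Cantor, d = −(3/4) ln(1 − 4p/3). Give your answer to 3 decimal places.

p = 605/2269 ≈ 0.266637.
d = −(3/4) ln(1 − 4p/3) = −0.75 ln(1 − 0.355516) = −0.75 ln(0.644484)
  = −0.75 × (-0.439305) = 0.329479 substitutions/site.

0.329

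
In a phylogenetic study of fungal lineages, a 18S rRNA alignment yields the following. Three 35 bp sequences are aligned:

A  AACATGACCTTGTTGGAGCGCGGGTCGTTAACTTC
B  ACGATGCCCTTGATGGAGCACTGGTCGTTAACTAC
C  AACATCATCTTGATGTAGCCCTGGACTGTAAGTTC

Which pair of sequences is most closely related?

A and B

A–B: 7/35 differ, p = 0.200, d = 0.233.
A–C: 10/35 differ, p = 0.286, d = 0.360.
B–C: 12/35 differ, p = 0.343, d = 0.458.
The smallest distance is between A and B.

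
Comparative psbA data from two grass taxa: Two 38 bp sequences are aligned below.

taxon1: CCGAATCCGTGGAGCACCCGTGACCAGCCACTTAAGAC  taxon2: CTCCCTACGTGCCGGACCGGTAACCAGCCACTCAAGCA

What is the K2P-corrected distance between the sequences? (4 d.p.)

Of 38 sites, 3 differences are transitions and 10 are transversions, so P = 3/38 ≈ 0.078947 and Q = 10/38 ≈ 0.263158.
Under the Kimura two-parameter model, d = −½ ln(1 − 2P − Q) − ¼ ln(1 − 2Q).
1 − 2P − Q = 0.578948, giving −½ ln(0.578948) = 0.273271.
1 − 2Q = 0.473684, giving −¼ ln(0.473684) = 0.186804.
d = 0.273271 + 0.186804 = 0.460075.

0.4601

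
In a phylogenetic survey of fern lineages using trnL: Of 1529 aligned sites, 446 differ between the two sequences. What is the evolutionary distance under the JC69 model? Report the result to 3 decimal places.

p = 446/1529 ≈ 0.291694.
d = −(3/4) ln(1 − 4p/3) = −0.75 ln(1 − 0.388925) = −0.75 ln(0.611075)
  = −0.75 × (-0.492536) = 0.369402 substitutions/site.

0.369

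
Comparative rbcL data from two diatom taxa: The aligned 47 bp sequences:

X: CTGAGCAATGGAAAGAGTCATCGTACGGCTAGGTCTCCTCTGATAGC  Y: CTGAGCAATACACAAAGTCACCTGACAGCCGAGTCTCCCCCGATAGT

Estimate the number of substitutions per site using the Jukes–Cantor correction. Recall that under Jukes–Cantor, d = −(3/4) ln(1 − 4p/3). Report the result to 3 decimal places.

0.380

The sequences differ at 14 of 47 sites, so p = 14/47 ≈ 0.297872.
d = −(3/4) ln(1 − 4p/3) = −0.75 ln(1 − 0.397163) = −0.75 ln(0.602837)
  = −0.75 × (-0.506108) = 0.379581 substitutions/site.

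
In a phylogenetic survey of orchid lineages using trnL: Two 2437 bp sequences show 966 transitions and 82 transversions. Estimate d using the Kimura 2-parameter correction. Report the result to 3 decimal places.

0.893

P = 966/2437 ≈ 0.396389 and Q = 82/2437 ≈ 0.033648.
Under the Kimura two-parameter model, d = −½ ln(1 − 2P − Q) − ¼ ln(1 − 2Q).
1 − 2P − Q = 0.173574, giving −½ ln(0.173574) = 0.875576.
1 − 2Q = 0.932704, giving −¼ ln(0.932704) = 0.017417.
d = 0.875576 + 0.017417 = 0.892993.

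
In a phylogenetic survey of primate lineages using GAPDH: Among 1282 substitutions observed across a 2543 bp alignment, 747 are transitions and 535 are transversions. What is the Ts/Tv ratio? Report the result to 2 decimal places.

R = 747/535 = 1.396261… ≈ 1.40 (to 2 d.p.).

1.40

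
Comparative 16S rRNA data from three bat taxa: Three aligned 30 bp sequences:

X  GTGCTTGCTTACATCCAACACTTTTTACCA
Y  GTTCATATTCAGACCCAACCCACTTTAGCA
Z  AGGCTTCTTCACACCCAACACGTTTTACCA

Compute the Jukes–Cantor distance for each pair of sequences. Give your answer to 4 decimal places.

d(X,Y) = 0.5034, d(X,Z) = 0.2795, d(Y,Z) = 0.4408

X–Y: 11/30 sites differ → p ≈ 0.366667, d = −0.75 ln(1 − 0.488889) = 0.503376 ≈ 0.5034.
X–Z: 7/30 sites differ → p ≈ 0.233333, d = −0.75 ln(1 − 0.311111) = 0.279506 ≈ 0.2795.
Y–Z: 10/30 sites differ → p ≈ 0.333333, d = −0.75 ln(1 − 0.444444) = 0.440839 ≈ 0.4408.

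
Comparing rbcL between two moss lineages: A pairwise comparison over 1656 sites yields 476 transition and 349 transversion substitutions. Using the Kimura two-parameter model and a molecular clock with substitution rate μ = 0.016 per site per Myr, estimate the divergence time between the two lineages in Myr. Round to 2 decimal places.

28.34

P = 476/1656 ≈ 0.28744 and Q = 349/1656 ≈ 0.210749.
Under the Kimura two-parameter model, d = −½ ln(1 − 2P − Q) − ¼ ln(1 − 2Q).
1 − 2P − Q = 0.214371, giving −½ ln(0.214371) = 0.770024.
1 − 2Q = 0.578502, giving −¼ ln(0.578502) = 0.136828.
d = 0.770024 + 0.136828 = 0.906852.
Under a molecular clock d = 2μt, so t = d/(2μ) = 0.906852 / (2 × 0.016) = 28.34 Myr.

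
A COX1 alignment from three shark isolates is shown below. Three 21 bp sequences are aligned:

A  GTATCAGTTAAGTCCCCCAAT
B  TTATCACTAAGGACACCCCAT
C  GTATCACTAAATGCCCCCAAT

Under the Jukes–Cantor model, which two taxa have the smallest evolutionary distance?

A and C

A–B: 7/21 differ, p = 0.333, d = 0.441.
A–C: 4/21 differ, p = 0.190, d = 0.220.
B–C: 6/21 differ, p = 0.286, d = 0.360.
The smallest distance is between A and C.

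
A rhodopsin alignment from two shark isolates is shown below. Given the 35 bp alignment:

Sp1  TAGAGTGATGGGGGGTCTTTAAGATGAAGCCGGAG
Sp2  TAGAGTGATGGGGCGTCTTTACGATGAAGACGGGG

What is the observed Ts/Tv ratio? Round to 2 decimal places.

Transitions are A↔G and C↔T; transversions are all other mismatches.
Transitions: 1. Transversions: 3.
R = 1/3 = 0.333333… ≈ 0.33 (to 2 d.p.).

0.33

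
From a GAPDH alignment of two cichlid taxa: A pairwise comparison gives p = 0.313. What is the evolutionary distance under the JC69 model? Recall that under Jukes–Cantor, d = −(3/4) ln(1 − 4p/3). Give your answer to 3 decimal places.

d = −(3/4) ln(1 − 4p/3) = −0.75 ln(1 − 0.417333) = −0.75 ln(0.582667)
  = −0.75 × (-0.540139) = 0.405104 substitutions/site.

0.405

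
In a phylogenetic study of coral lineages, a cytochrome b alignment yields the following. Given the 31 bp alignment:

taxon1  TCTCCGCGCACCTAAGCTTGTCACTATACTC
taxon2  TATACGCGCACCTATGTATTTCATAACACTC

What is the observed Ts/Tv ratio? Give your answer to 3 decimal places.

0.500

Transitions are A↔G and C↔T; transversions are all other mismatches.
Transitions: 3. Transversions: 6.
R = 3/6 = 0.500.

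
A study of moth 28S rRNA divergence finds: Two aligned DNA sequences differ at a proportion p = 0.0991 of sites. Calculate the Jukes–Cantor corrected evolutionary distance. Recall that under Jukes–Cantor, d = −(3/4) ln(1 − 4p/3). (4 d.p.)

0.1063

d = −(3/4) ln(1 − 4p/3) = −0.75 ln(1 − 0.132133) = −0.75 ln(0.867867)
  = −0.75 × (-0.141717) = 0.106288 substitutions/site.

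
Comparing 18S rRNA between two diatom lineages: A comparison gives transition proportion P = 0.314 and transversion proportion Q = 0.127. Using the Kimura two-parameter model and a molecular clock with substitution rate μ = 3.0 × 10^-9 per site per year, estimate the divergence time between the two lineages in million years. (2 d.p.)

129.42

Under the Kimura two-parameter model, d = −½ ln(1 − 2P − Q) − ¼ ln(1 − 2Q).
1 − 2P − Q = 0.245, giving −½ ln(0.245) = 0.703249.
1 − 2Q = 0.746, giving −¼ ln(0.746) = 0.073257.
d = 0.703249 + 0.073257 = 0.776506.
Under a molecular clock d = 2μt, so t = d/(2μ) = 0.776506 / (2 × 3.0 × 10^-9) = 129.42 million years.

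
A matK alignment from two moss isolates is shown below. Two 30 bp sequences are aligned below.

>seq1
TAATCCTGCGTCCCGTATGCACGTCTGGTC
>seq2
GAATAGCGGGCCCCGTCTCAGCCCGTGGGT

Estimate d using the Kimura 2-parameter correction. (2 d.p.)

Of 30 sites, 5 differences are transitions and 10 are transversions, so P = 5/30 ≈ 0.166667 and Q = 10/30 ≈ 0.333333.
Under the Kimura two-parameter model, d = −½ ln(1 − 2P − Q) − ¼ ln(1 − 2Q).
1 − 2P − Q = 0.333333, giving −½ ln(0.333333) = 0.549307.
1 − 2Q = 0.333334, giving −¼ ln(0.333334) = 0.274653.
d = 0.549307 + 0.274653 = 0.823960.

0.82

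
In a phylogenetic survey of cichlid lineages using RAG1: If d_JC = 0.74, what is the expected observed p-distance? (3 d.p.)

p = (3/4)(1 − e^(−4d/3)) = 0.75 × (1 − e^(-0.986667)) = 0.75 × (1 − 0.372817) = 0.470387.

0.470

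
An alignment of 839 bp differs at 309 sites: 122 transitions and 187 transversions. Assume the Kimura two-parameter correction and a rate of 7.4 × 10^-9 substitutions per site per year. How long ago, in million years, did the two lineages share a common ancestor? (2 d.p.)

P = 122/839 ≈ 0.145411 and Q = 187/839 ≈ 0.222884.
Under the Kimura two-parameter model, d = −½ ln(1 − 2P − Q) − ¼ ln(1 − 2Q).
1 − 2P − Q = 0.486294, giving −½ ln(0.486294) = 0.360471.
1 − 2Q = 0.554232, giving −¼ ln(0.554232) = 0.147543.
d = 0.360471 + 0.147543 = 0.508014.
Under a molecular clock d = 2μt, so t = d/(2μ) = 0.508014 / (2 × 7.4 × 10^-9) = 34.33 million years.

34.33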